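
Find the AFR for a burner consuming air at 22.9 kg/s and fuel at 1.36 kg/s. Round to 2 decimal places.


AFR = m_air / m_fuel
AFR = 22.9 / 1.36 = 16.84


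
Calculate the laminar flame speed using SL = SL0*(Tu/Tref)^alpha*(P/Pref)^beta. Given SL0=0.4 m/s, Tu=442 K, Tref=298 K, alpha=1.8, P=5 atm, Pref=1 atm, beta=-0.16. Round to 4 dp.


SL = SL0 * (Tu/Tref)^alpha * (P/Pref)^beta
T ratio = 442/298 = 1.48322148
(T ratio)^alpha = 1.48322148^1.8 = 2.033157
(P/Pref)^beta = 5^(-0.16) = 0.772974
SL = 0.4 * 2.033157 * 0.772974 = 0.6286 m/s


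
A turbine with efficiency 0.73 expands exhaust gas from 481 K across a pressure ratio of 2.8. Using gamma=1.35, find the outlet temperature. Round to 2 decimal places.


T_out = T_in * (1 - eta * (1 - PR^(-(gamma-1)/gamma)))
Exponent = -(1.35-1)/1.35 = -0.25925926
PR^exp = 2.8^(-0.25925926) = 0.76572026
Factor = 1 - 0.73*(1 - 0.76572026) = 0.82897579
T_out = 481 * 0.82897579 = 398.74 K


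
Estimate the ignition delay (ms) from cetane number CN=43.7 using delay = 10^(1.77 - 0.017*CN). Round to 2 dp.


delay = 10^(1.77 - 0.017*CN)
Exponent = 1.77 - 0.017*43.7 = 1.0271
delay = 10^1.0271 = 10.64 ms


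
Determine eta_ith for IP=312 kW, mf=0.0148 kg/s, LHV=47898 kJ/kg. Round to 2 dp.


eta_ith = (IP / (mf * LHV)) * 100
Denominator = 0.0148 * 47898 = 708.8904 kW
eta_ith = (312 / 708.8904) * 100 = 44.01%


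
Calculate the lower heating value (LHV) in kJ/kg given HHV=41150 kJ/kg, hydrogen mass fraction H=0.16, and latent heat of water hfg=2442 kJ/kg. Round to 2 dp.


LHV = HHV - hfg * 9 * H
Water correction = 2442 * 9 * 0.16 = 3516.480 kJ/kg
LHV = 41150 - 3516.480 = 37633.52 kJ/kg


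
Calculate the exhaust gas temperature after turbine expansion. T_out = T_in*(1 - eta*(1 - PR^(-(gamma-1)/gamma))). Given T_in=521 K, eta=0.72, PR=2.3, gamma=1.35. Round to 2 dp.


T_out = T_in * (1 - eta * (1 - PR^(-(gamma-1)/gamma)))
Exponent = -(1.35-1)/1.35 = -0.25925926
PR^exp = 2.3^(-0.25925926) = 0.80578413
Factor = 1 - 0.72*(1 - 0.80578413) = 0.86016457
T_out = 521 * 0.86016457 = 448.15 K


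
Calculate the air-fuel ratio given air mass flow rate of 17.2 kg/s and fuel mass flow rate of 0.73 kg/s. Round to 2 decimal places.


AFR = m_air / m_fuel
AFR = 17.2 / 0.73 = 23.56


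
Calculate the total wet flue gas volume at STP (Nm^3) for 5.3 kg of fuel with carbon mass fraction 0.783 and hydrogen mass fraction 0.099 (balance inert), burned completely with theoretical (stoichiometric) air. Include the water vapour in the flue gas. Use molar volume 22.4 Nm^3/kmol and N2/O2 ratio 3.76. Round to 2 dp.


Per kg fuel: CO2 = (C/12 kmol)*22.4 = (0.783/12)*22.4 = 1.46160 Nm^3
Per kg fuel: H2O = (H/2 kmol)*22.4 = (0.099/2)*22.4 = 1.10880 Nm^3
O2 needed per kg fuel = C/12 + H/4 = 0.783/12 + 0.099/4 = 0.09000000 kmol
Per kg fuel: N2 = O2*3.76*22.4 = 0.09000000*3.76*22.4 = 7.58016 Nm^3
Total per kg = 1.46160 + 1.10880 + 7.58016 = 10.15056 Nm^3
Total = 10.15056 * 5.3 = 53.80 Nm^3


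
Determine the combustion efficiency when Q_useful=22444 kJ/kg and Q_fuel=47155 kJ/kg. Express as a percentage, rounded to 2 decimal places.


Efficiency = (Q_useful / Q_fuel) * 100
Efficiency = (22444 / 47155) * 100
Efficiency = 0.4760 * 100 = 47.60%


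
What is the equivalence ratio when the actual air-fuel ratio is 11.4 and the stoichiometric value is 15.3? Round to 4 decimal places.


phi = AFR_stoich / AFR_actual
phi = 15.3 / 11.4 = 1.3421


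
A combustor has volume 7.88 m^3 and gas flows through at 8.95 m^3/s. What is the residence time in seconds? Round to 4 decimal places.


tau = V / Q_flow
tau = 7.88 / 8.95 = 0.8804 s


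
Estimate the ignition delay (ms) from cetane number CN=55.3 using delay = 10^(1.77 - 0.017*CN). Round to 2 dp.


delay = 10^(1.77 - 0.017*CN)
Exponent = 1.77 - 0.017*55.3 = 0.8299
delay = 10^0.8299 = 6.76 ms


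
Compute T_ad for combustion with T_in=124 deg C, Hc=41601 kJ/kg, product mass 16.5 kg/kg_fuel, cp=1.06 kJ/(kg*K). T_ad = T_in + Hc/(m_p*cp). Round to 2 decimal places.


T_ad = T_in + Hc / (m_p * cp)
Denominator = 16.5 * 1.06 = 17.4900
Temperature rise = 41601 / 17.4900 = 2378.56 K
T_ad = 124 + 2378.56 = 2502.56 deg C


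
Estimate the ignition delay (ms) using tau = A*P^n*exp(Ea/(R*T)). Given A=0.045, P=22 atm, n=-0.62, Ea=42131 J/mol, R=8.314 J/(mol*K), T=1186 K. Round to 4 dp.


tau = A * P^n * exp(Ea/(R*T))
P^n = 22^(-0.62) = 0.14712888
Ea/(R*T) = 42131/(8.314*1186) = 4.272746
exp(Ea/(R*T)) = 71.718291
tau = 0.045 * 0.14712888 * 71.718291 = 0.4748 ms


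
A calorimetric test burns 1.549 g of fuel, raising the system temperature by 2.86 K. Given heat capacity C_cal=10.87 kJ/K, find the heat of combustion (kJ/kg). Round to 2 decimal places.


Hc = C_cal * delta_T / m_fuel
Q_released = 10.87 * 2.86 = 31.0882 kJ
m_fuel = 1.549 g = 1.549/1000 kg = 0.001549 kg
Hc = 31.0882 / 0.001549 = 20069.85 kJ/kg


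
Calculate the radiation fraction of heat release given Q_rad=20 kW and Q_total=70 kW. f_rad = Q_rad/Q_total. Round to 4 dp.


f_rad = Q_rad / Q_total
f_rad = 20 / 70 = 0.2857


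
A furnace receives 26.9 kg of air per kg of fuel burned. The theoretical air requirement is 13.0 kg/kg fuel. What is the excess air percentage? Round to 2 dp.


Excess air = actual - stoichiometric = 26.9 - 13.0 = 13.90 kg/kg fuel
Excess air % = (excess / stoich) * 100 = (13.90 / 13.0) * 100 = 106.92%


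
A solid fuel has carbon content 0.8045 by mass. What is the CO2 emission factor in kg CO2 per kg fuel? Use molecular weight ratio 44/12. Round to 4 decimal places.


EF = C_frac * (M_CO2 / M_C)
EF = 0.8045 * (44/12)
EF = 0.8045 * 3.666667 = 2.9498 kg_CO2/kg_fuel


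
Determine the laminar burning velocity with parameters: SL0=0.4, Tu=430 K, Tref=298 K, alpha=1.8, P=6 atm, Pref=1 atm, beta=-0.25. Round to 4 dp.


SL = SL0 * (Tu/Tref)^alpha * (P/Pref)^beta
T ratio = 430/298 = 1.44295302
(T ratio)^alpha = 1.44295302^1.8 = 1.934880
(P/Pref)^beta = 6^(-0.25) = 0.638943
SL = 0.4 * 1.934880 * 0.638943 = 0.4945 m/s


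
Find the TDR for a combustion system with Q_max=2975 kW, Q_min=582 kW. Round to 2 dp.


TDR = Q_max / Q_min
TDR = 2975 / 582 = 5.11


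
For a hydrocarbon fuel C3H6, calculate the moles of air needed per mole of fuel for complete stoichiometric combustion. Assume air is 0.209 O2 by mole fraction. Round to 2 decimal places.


Balanced combustion: C3H6 + 4.5 O2 -> 3 CO2 + 3 H2O
O2 needed = C + H/4 = 3 + 6/4 = 4.50 moles
Air moles = O2 / 0.209 = 4.50 / 0.209 = 21.53 moles air


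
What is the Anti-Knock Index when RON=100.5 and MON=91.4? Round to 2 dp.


AKI = (RON + MON) / 2
AKI = (100.5 + 91.4) / 2
AKI = 191.9 / 2 = 95.95


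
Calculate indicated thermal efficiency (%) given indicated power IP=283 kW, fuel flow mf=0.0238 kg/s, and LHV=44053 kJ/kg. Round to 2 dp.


eta_ith = (IP / (mf * LHV)) * 100
Denominator = 0.0238 * 44053 = 1048.4614 kW
eta_ith = (283 / 1048.4614) * 100 = 26.99%


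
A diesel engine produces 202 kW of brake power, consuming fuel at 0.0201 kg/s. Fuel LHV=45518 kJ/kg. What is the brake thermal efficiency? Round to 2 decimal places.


eta_BTE = (BP / (mf * LHV)) * 100
Denominator = 0.0201 * 45518 = 914.9118 kW
eta_BTE = (202 / 914.9118) * 100 = 22.08%


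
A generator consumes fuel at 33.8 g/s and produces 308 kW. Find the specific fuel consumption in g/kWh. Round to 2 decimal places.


SFC = (mf / BP) * 3600
Rate = 33.8 / 308 = 0.109740 g/(s*kW)
SFC = 0.109740 * 3600 = 395.06 g/kWh


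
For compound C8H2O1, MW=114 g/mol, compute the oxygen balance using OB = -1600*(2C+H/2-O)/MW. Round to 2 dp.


OB = -1600 * (2C + H/2 - O) / MW
Inner = 2*8 + 2/2 - 1 = 16.00
OB = -1600 * 16.00 / 114 = -224.56%


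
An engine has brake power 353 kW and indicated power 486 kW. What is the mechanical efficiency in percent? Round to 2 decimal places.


eta_mech = (BP / IP) * 100
Ratio = 353 / 486 = 0.7263
eta_mech = 0.7263 * 100 = 72.63%


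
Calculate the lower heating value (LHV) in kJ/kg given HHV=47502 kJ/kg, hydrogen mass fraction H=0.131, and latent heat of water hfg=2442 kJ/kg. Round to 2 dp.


LHV = HHV - hfg * 9 * H
Water correction = 2442 * 9 * 0.131 = 2879.118 kJ/kg
LHV = 47502 - 2879.118 = 44622.88 kJ/kg


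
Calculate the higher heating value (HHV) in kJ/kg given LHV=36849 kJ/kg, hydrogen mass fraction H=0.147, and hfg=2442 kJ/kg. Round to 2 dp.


HHV = LHV + hfg * 9 * H
Water addition = 2442 * 9 * 0.147 = 3230.766 kJ/kg
HHV = 36849 + 3230.766 = 40079.77 kJ/kg


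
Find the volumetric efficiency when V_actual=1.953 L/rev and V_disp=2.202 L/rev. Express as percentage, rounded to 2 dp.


eta_v = (V_actual / V_disp) * 100
Ratio = 1.953 / 2.202 = 0.8869
eta_v = 0.8869 * 100 = 88.69%


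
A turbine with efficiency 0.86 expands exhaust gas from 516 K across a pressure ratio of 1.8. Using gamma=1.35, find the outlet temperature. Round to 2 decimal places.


T_out = T_in * (1 - eta * (1 - PR^(-(gamma-1)/gamma)))
Exponent = -(1.35-1)/1.35 = -0.25925926
PR^exp = 1.8^(-0.25925926) = 0.85865408
Factor = 1 - 0.86*(1 - 0.85865408) = 0.87844251
T_out = 516 * 0.87844251 = 453.28 K


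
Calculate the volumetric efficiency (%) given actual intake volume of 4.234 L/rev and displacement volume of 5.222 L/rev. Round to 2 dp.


eta_v = (V_actual / V_disp) * 100
Ratio = 4.234 / 5.222 = 0.8108
eta_v = 0.8108 * 100 = 81.08%


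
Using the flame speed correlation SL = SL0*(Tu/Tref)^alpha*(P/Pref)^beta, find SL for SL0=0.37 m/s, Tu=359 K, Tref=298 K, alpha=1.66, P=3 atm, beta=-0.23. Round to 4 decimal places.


SL = SL0 * (Tu/Tref)^alpha * (P/Pref)^beta
T ratio = 359/298 = 1.20469799
(T ratio)^alpha = 1.20469799^1.66 = 1.362253
(P/Pref)^beta = 3^(-0.23) = 0.776716
SL = 0.37 * 1.362253 * 0.776716 = 0.3915 m/s


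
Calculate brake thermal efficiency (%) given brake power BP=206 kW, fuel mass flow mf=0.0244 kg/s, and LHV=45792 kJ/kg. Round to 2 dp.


eta_BTE = (BP / (mf * LHV)) * 100
Denominator = 0.0244 * 45792 = 1117.3248 kW
eta_BTE = (206 / 1117.3248) * 100 = 18.44%


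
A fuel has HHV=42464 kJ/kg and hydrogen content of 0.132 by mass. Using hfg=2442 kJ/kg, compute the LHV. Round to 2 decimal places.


LHV = HHV - hfg * 9 * H
Water correction = 2442 * 9 * 0.132 = 2901.096 kJ/kg
LHV = 42464 - 2901.096 = 39562.90 kJ/kg


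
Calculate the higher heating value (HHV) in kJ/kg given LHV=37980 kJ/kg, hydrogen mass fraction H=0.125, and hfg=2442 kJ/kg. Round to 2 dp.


HHV = LHV + hfg * 9 * H
Water addition = 2442 * 9 * 0.125 = 2747.250 kJ/kg
HHV = 37980 + 2747.250 = 40727.25 kJ/kg


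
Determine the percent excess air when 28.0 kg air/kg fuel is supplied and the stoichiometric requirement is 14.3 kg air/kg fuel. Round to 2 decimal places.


Excess air = actual - stoichiometric = 28.0 - 14.3 = 13.70 kg/kg fuel
Excess air % = (excess / stoich) * 100 = (13.70 / 14.3) * 100 = 95.80%


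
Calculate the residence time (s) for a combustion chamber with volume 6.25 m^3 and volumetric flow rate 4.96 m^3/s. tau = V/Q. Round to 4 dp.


tau = V / Q_flow
tau = 6.25 / 4.96 = 1.2601 s


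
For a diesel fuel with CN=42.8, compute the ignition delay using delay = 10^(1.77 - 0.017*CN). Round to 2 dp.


delay = 10^(1.77 - 0.017*CN)
Exponent = 1.77 - 0.017*42.8 = 1.0424
delay = 10^1.0424 = 11.03 ms


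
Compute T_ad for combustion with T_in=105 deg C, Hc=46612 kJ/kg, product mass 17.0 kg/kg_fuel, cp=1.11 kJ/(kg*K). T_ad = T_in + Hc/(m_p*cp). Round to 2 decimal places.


T_ad = T_in + Hc / (m_p * cp)
Denominator = 17.0 * 1.11 = 18.8700
Temperature rise = 46612 / 18.8700 = 2470.16 K
T_ad = 105 + 2470.16 = 2575.16 deg C


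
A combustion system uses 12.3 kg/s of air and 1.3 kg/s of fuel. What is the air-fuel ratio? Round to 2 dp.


AFR = m_air / m_fuel
AFR = 12.3 / 1.3 = 9.46


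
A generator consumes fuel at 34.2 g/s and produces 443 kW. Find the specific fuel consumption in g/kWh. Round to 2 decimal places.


SFC = (mf / BP) * 3600
Rate = 34.2 / 443 = 0.077201 g/(s*kW)
SFC = 0.077201 * 3600 = 277.92 g/kWh


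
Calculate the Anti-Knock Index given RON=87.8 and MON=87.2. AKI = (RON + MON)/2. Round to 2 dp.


AKI = (RON + MON) / 2
AKI = (87.8 + 87.2) / 2
AKI = 175.0 / 2 = 87.50


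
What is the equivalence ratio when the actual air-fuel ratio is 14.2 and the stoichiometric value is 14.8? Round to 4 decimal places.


phi = AFR_stoich / AFR_actual
phi = 14.8 / 14.2 = 1.0423


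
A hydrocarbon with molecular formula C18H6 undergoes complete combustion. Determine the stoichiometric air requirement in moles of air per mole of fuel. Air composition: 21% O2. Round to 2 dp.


Balanced combustion: C18H6 + 19.5 O2 -> 18 CO2 + 3 H2O
O2 needed = C + H/4 = 18 + 6/4 = 19.50 moles
Air moles = O2 / 0.21 = 19.50 / 0.21 = 92.86 moles air


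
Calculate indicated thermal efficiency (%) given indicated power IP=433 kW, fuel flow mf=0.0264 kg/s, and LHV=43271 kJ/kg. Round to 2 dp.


eta_ith = (IP / (mf * LHV)) * 100
Denominator = 0.0264 * 43271 = 1142.3544 kW
eta_ith = (433 / 1142.3544) * 100 = 37.90%


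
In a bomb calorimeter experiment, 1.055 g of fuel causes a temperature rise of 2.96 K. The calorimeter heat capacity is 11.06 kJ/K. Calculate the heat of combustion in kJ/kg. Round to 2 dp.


Hc = C_cal * delta_T / m_fuel
Q_released = 11.06 * 2.96 = 32.7376 kJ
m_fuel = 1.055 g = 1.055/1000 kg = 0.001055 kg
Hc = 32.7376 / 0.001055 = 31030.90 kJ/kg


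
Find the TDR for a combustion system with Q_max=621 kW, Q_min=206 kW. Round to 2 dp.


TDR = Q_max / Q_min
TDR = 621 / 206 = 3.01


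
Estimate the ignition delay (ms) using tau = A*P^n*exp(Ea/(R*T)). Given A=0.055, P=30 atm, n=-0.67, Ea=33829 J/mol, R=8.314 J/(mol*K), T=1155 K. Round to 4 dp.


tau = A * P^n * exp(Ea/(R*T))
P^n = 30^(-0.67) = 0.10240679
Ea/(R*T) = 33829/(8.314*1155) = 3.522874
exp(Ea/(R*T)) = 33.881677
tau = 0.055 * 0.10240679 * 33.881677 = 0.1908 ms


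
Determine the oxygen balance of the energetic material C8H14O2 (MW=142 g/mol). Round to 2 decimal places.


OB = -1600 * (2C + H/2 - O) / MW
Inner = 2*8 + 14/2 - 2 = 21.00
OB = -1600 * 21.00 / 142 = -236.62%


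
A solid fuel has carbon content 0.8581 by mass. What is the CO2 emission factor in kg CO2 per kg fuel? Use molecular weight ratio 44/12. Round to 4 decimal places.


EF = C_frac * (M_CO2 / M_C)
EF = 0.8581 * (44/12)
EF = 0.8581 * 3.666667 = 3.1464 kg_CO2/kg_fuel


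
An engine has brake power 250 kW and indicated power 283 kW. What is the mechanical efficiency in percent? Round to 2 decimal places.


eta_mech = (BP / IP) * 100
Ratio = 250 / 283 = 0.8834
eta_mech = 0.8834 * 100 = 88.34%


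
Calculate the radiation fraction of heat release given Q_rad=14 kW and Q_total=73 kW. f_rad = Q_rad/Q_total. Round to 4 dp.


f_rad = Q_rad / Q_total
f_rad = 14 / 73 = 0.1918


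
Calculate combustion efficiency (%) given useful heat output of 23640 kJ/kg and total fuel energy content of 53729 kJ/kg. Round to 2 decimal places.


Efficiency = (Q_useful / Q_fuel) * 100
Efficiency = (23640 / 53729) * 100
Efficiency = 0.4400 * 100 = 44.00%


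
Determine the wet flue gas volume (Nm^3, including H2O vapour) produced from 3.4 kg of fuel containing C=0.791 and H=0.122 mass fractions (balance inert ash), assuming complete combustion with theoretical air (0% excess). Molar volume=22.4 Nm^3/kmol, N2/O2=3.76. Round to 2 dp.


Per kg fuel: CO2 = (C/12 kmol)*22.4 = (0.791/12)*22.4 = 1.47653 Nm^3
Per kg fuel: H2O = (H/2 kmol)*22.4 = (0.122/2)*22.4 = 1.36640 Nm^3
O2 needed per kg fuel = C/12 + H/4 = 0.791/12 + 0.122/4 = 0.09641667 kmol
Per kg fuel: N2 = O2*3.76*22.4 = 0.09641667*3.76*22.4 = 8.12060 Nm^3
Total per kg = 1.47653 + 1.36640 + 8.12060 = 10.96353 Nm^3
Total = 10.96353 * 3.4 = 37.28 Nm^3


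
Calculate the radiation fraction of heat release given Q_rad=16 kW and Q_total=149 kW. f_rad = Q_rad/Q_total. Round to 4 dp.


f_rad = Q_rad / Q_total
f_rad = 16 / 149 = 0.1074


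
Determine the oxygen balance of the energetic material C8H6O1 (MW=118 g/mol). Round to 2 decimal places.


OB = -1600 * (2C + H/2 - O) / MW
Inner = 2*8 + 6/2 - 1 = 18.00
OB = -1600 * 18.00 / 118 = -244.07%


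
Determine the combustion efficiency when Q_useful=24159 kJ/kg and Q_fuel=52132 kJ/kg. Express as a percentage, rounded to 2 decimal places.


Efficiency = (Q_useful / Q_fuel) * 100
Efficiency = (24159 / 52132) * 100
Efficiency = 0.4634 * 100 = 46.34%


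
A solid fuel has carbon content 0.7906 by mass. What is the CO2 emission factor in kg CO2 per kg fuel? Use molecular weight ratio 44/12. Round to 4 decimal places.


EF = C_frac * (M_CO2 / M_C)
EF = 0.7906 * (44/12)
EF = 0.7906 * 3.666667 = 2.8989 kg_CO2/kg_fuel


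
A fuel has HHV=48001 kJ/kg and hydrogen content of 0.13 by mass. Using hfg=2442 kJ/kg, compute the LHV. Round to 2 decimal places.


LHV = HHV - hfg * 9 * H
Water correction = 2442 * 9 * 0.13 = 2857.140 kJ/kg
LHV = 48001 - 2857.140 = 45143.86 kJ/kg


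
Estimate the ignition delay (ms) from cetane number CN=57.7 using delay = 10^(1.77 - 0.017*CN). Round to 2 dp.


delay = 10^(1.77 - 0.017*CN)
Exponent = 1.77 - 0.017*57.7 = 0.7891
delay = 10^0.7891 = 6.15 ms


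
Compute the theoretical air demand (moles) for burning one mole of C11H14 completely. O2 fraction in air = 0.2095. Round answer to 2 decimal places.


Balanced combustion: C11H14 + 14.5 O2 -> 11 CO2 + 7 H2O
O2 needed = C + H/4 = 11 + 14/4 = 14.50 moles
Air moles = O2 / 0.2095 = 14.50 / 0.2095 = 69.21 moles air


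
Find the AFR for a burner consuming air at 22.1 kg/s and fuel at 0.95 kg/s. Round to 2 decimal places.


AFR = m_air / m_fuel
AFR = 22.1 / 0.95 = 23.26


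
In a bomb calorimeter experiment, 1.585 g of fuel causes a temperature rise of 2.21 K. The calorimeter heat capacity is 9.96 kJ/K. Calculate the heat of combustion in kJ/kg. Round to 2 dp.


Hc = C_cal * delta_T / m_fuel
Q_released = 9.96 * 2.21 = 22.0116 kJ
m_fuel = 1.585 g = 1.585/1000 kg = 0.001585 kg
Hc = 22.0116 / 0.001585 = 13887.44 kJ/kg


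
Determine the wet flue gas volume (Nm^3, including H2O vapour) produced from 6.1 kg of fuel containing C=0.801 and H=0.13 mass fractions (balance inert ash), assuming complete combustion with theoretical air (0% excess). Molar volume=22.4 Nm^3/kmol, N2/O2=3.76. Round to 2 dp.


Per kg fuel: CO2 = (C/12 kmol)*22.4 = (0.801/12)*22.4 = 1.49520 Nm^3
Per kg fuel: H2O = (H/2 kmol)*22.4 = (0.13/2)*22.4 = 1.45600 Nm^3
O2 needed per kg fuel = C/12 + H/4 = 0.801/12 + 0.13/4 = 0.09925000 kmol
Per kg fuel: N2 = O2*3.76*22.4 = 0.09925000*3.76*22.4 = 8.35923 Nm^3
Total per kg = 1.49520 + 1.45600 + 8.35923 = 11.31043 Nm^3
Total = 11.31043 * 6.1 = 68.99 Nm^3


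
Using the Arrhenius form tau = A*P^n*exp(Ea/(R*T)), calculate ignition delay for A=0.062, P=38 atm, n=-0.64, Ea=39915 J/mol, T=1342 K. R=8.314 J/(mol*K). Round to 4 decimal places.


tau = A * P^n * exp(Ea/(R*T))
P^n = 38^(-0.64) = 0.09748516
Ea/(R*T) = 39915/(8.314*1342) = 3.577450
exp(Ea/(R*T)) = 35.782187
tau = 0.062 * 0.09748516 * 35.782187 = 0.2163 ms


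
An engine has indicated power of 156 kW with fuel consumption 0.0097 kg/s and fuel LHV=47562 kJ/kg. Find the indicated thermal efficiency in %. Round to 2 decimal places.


eta_ith = (IP / (mf * LHV)) * 100
Denominator = 0.0097 * 47562 = 461.3514 kW
eta_ith = (156 / 461.3514) * 100 = 33.81%


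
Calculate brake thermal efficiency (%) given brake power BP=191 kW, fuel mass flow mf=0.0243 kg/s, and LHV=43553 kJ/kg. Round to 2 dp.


eta_BTE = (BP / (mf * LHV)) * 100
Denominator = 0.0243 * 43553 = 1058.3379 kW
eta_BTE = (191 / 1058.3379) * 100 = 18.05%


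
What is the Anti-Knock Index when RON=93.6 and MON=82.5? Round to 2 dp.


AKI = (RON + MON) / 2
AKI = (93.6 + 82.5) / 2
AKI = 176.1 / 2 = 88.05


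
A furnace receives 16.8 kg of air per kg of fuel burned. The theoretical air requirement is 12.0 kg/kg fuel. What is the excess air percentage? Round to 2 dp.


Excess air = actual - stoichiometric = 16.8 - 12.0 = 4.80 kg/kg fuel
Excess air % = (excess / stoich) * 100 = (4.80 / 12.0) * 100 = 40.00%


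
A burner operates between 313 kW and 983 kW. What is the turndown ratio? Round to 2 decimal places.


TDR = Q_max / Q_min
TDR = 983 / 313 = 3.14


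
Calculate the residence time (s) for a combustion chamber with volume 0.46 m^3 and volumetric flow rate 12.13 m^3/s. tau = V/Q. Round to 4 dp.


tau = V / Q_flow
tau = 0.46 / 12.13 = 0.0379 s


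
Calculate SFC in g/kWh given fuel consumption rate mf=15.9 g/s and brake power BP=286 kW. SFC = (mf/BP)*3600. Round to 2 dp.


SFC = (mf / BP) * 3600
Rate = 15.9 / 286 = 0.055594 g/(s*kW)
SFC = 0.055594 * 3600 = 200.14 g/kWh


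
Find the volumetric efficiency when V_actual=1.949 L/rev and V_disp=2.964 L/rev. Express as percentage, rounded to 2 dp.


eta_v = (V_actual / V_disp) * 100
Ratio = 1.949 / 2.964 = 0.6576
eta_v = 0.6576 * 100 = 65.76%


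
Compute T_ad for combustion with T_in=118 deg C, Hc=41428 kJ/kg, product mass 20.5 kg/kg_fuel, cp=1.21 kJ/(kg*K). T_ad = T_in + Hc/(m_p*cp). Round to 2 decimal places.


T_ad = T_in + Hc / (m_p * cp)
Denominator = 20.5 * 1.21 = 24.8050
Temperature rise = 41428 / 24.8050 = 1670.15 K
T_ad = 118 + 1670.15 = 1788.15 deg C


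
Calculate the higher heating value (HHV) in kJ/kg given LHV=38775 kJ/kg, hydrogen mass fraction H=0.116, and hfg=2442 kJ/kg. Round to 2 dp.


HHV = LHV + hfg * 9 * H
Water addition = 2442 * 9 * 0.116 = 2549.448 kJ/kg
HHV = 38775 + 2549.448 = 41324.45 kJ/kg


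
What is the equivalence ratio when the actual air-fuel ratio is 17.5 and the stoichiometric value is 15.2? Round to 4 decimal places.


phi = AFR_stoich / AFR_actual
phi = 15.2 / 17.5 = 0.8686


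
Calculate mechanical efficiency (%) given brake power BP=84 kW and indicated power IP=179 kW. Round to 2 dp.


eta_mech = (BP / IP) * 100
Ratio = 84 / 179 = 0.4693
eta_mech = 0.4693 * 100 = 46.93%


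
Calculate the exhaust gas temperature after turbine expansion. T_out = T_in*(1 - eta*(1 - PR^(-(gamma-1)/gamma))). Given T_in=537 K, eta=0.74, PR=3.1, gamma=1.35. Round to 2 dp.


T_out = T_in * (1 - eta * (1 - PR^(-(gamma-1)/gamma)))
Exponent = -(1.35-1)/1.35 = -0.25925926
PR^exp = 3.1^(-0.25925926) = 0.74577862
Factor = 1 - 0.74*(1 - 0.74577862) = 0.81187618
T_out = 537 * 0.81187618 = 435.98 K


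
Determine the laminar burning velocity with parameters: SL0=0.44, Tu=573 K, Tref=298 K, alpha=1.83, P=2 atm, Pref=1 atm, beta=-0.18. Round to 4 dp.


SL = SL0 * (Tu/Tref)^alpha * (P/Pref)^beta
T ratio = 573/298 = 1.92281879
(T ratio)^alpha = 1.92281879^1.83 = 3.308318
(P/Pref)^beta = 2^(-0.18) = 0.882703
SL = 0.44 * 3.308318 * 0.882703 = 1.2849 m/s


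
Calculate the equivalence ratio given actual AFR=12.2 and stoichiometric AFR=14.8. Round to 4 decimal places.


phi = AFR_stoich / AFR_actual
phi = 14.8 / 12.2 = 1.2131


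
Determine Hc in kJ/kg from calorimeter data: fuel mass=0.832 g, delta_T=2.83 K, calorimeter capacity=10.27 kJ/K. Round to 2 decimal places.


Hc = C_cal * delta_T / m_fuel
Q_released = 10.27 * 2.83 = 29.0641 kJ
m_fuel = 0.832 g = 0.832/1000 kg = 0.000832 kg
Hc = 29.0641 / 0.000832 = 34932.81 kJ/kg


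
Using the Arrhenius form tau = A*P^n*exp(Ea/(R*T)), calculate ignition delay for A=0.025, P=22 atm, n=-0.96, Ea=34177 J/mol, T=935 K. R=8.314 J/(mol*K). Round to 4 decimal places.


tau = A * P^n * exp(Ea/(R*T))
P^n = 22^(-0.96) = 0.05143683
Ea/(R*T) = 34177/(8.314*935) = 4.396553
exp(Ea/(R*T)) = 81.170586
tau = 0.025 * 0.05143683 * 81.170586 = 0.1044 ms


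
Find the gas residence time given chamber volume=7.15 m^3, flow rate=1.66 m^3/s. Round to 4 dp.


tau = V / Q_flow
tau = 7.15 / 1.66 = 4.3072 s


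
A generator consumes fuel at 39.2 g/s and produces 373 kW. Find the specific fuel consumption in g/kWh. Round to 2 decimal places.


SFC = (mf / BP) * 3600
Rate = 39.2 / 373 = 0.105094 g/(s*kW)
SFC = 0.105094 * 3600 = 378.34 g/kWh


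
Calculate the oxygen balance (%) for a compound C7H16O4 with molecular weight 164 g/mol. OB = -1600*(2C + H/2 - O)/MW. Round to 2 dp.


OB = -1600 * (2C + H/2 - O) / MW
Inner = 2*7 + 16/2 - 4 = 18.00
OB = -1600 * 18.00 / 164 = -175.61%


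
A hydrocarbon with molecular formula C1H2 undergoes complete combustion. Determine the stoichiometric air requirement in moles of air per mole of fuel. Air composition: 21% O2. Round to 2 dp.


Balanced combustion: C1H2 + 1.5 O2 -> 1 CO2 + 1 H2O
O2 needed = C + H/4 = 1 + 2/4 = 1.50 moles
Air moles = O2 / 0.21 = 1.50 / 0.21 = 7.14 moles air


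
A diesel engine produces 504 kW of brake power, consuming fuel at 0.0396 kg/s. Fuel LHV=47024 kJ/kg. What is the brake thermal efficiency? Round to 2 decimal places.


eta_BTE = (BP / (mf * LHV)) * 100
Denominator = 0.0396 * 47024 = 1862.1504 kW
eta_BTE = (504 / 1862.1504) * 100 = 27.07%


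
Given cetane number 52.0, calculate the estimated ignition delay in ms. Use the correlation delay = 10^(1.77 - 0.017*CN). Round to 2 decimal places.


delay = 10^(1.77 - 0.017*CN)
Exponent = 1.77 - 0.017*52.0 = 0.8860
delay = 10^0.8860 = 7.69 ms


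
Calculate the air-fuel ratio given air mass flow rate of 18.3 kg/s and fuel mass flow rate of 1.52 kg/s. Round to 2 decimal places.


AFR = m_air / m_fuel
AFR = 18.3 / 1.52 = 12.04


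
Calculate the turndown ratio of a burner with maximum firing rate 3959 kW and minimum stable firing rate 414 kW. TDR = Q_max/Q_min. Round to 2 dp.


TDR = Q_max / Q_min
TDR = 3959 / 414 = 9.56


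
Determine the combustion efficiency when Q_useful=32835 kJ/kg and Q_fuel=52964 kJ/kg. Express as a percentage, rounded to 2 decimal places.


Efficiency = (Q_useful / Q_fuel) * 100
Efficiency = (32835 / 52964) * 100
Efficiency = 0.6199 * 100 = 61.99%


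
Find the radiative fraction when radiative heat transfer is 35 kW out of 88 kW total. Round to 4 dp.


f_rad = Q_rad / Q_total
f_rad = 35 / 88 = 0.3977


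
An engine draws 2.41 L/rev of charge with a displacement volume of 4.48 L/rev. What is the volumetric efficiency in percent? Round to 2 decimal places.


eta_v = (V_actual / V_disp) * 100
Ratio = 2.41 / 4.48 = 0.5379
eta_v = 0.5379 * 100 = 53.79%


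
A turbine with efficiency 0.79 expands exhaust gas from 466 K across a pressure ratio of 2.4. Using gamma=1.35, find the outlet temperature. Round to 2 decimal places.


T_out = T_in * (1 - eta * (1 - PR^(-(gamma-1)/gamma)))
Exponent = -(1.35-1)/1.35 = -0.25925926
PR^exp = 2.4^(-0.25925926) = 0.79694200
Factor = 1 - 0.79*(1 - 0.79694200) = 0.83958418
T_out = 466 * 0.83958418 = 391.25 K


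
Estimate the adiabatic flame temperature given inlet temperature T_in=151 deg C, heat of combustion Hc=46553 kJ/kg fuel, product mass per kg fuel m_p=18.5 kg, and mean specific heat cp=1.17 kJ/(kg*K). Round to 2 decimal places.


T_ad = T_in + Hc / (m_p * cp)
Denominator = 18.5 * 1.17 = 21.6450
Temperature rise = 46553 / 21.6450 = 2150.75 K
T_ad = 151 + 2150.75 = 2301.75 deg C


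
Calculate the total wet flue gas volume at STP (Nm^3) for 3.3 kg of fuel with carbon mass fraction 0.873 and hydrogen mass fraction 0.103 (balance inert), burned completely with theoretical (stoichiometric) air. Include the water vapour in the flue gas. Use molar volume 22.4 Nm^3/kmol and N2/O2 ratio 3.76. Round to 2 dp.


Per kg fuel: CO2 = (C/12 kmol)*22.4 = (0.873/12)*22.4 = 1.62960 Nm^3
Per kg fuel: H2O = (H/2 kmol)*22.4 = (0.103/2)*22.4 = 1.15360 Nm^3
O2 needed per kg fuel = C/12 + H/4 = 0.873/12 + 0.103/4 = 0.09850000 kmol
Per kg fuel: N2 = O2*3.76*22.4 = 0.09850000*3.76*22.4 = 8.29606 Nm^3
Total per kg = 1.62960 + 1.15360 + 8.29606 = 11.07926 Nm^3
Total = 11.07926 * 3.3 = 36.56 Nm^3


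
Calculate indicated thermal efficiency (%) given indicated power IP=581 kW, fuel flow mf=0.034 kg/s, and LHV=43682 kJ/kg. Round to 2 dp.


eta_ith = (IP / (mf * LHV)) * 100
Denominator = 0.034 * 43682 = 1485.1880 kW
eta_ith = (581 / 1485.1880) * 100 = 39.12%


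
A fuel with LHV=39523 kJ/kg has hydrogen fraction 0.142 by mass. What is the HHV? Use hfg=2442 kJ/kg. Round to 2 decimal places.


HHV = LHV + hfg * 9 * H
Water addition = 2442 * 9 * 0.142 = 3120.876 kJ/kg
HHV = 39523 + 3120.876 = 42643.88 kJ/kg


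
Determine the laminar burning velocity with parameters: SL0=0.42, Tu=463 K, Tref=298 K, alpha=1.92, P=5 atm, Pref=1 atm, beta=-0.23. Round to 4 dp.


SL = SL0 * (Tu/Tref)^alpha * (P/Pref)^beta
T ratio = 463/298 = 1.55369128
(T ratio)^alpha = 1.55369128^1.92 = 2.330345
(P/Pref)^beta = 5^(-0.23) = 0.690616
SL = 0.42 * 2.330345 * 0.690616 = 0.6759 m/s


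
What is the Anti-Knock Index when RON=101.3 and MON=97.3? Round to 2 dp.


AKI = (RON + MON) / 2
AKI = (101.3 + 97.3) / 2
AKI = 198.6 / 2 = 99.30


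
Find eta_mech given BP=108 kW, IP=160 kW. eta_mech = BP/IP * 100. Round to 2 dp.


eta_mech = (BP / IP) * 100
Ratio = 108 / 160 = 0.6750
eta_mech = 0.6750 * 100 = 67.50%


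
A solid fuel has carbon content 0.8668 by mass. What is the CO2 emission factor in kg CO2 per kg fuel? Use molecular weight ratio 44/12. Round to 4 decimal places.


EF = C_frac * (M_CO2 / M_C)
EF = 0.8668 * (44/12)
EF = 0.8668 * 3.666667 = 3.1783 kg_CO2/kg_fuel


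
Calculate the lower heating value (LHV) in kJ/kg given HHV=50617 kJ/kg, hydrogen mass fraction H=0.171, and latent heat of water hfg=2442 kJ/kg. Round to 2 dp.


LHV = HHV - hfg * 9 * H
Water correction = 2442 * 9 * 0.171 = 3758.238 kJ/kg
LHV = 50617 - 3758.238 = 46858.76 kJ/kg


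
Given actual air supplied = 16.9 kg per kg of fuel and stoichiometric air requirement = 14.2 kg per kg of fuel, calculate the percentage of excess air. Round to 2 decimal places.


Excess air = actual - stoichiometric = 16.9 - 14.2 = 2.70 kg/kg fuel
Excess air % = (excess / stoich) * 100 = (2.70 / 14.2) * 100 = 19.01%


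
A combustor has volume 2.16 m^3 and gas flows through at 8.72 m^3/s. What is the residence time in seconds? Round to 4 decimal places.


tau = V / Q_flow
tau = 2.16 / 8.72 = 0.2477 s


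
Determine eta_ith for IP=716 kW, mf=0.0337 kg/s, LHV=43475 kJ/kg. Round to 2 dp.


eta_ith = (IP / (mf * LHV)) * 100
Denominator = 0.0337 * 43475 = 1465.1075 kW
eta_ith = (716 / 1465.1075) * 100 = 48.87%


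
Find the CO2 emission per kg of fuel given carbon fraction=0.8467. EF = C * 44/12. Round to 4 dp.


EF = C_frac * (M_CO2 / M_C)
EF = 0.8467 * (44/12)
EF = 0.8467 * 3.666667 = 3.1046 kg_CO2/kg_fuel


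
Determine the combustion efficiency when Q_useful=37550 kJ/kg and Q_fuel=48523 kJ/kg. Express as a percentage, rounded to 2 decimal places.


Efficiency = (Q_useful / Q_fuel) * 100
Efficiency = (37550 / 48523) * 100
Efficiency = 0.7739 * 100 = 77.39%


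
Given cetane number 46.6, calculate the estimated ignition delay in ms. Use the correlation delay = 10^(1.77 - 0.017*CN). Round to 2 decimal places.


delay = 10^(1.77 - 0.017*CN)
Exponent = 1.77 - 0.017*46.6 = 0.9778
delay = 10^0.9778 = 9.50 ms


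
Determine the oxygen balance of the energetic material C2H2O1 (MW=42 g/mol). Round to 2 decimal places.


OB = -1600 * (2C + H/2 - O) / MW
Inner = 2*2 + 2/2 - 1 = 4.00
OB = -1600 * 4.00 / 42 = -152.38%


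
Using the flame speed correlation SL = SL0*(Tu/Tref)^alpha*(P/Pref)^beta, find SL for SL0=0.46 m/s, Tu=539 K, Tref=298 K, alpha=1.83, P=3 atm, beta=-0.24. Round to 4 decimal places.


SL = SL0 * (Tu/Tref)^alpha * (P/Pref)^beta
T ratio = 539/298 = 1.80872483
(T ratio)^alpha = 1.80872483^1.83 = 2.957956
(P/Pref)^beta = 3^(-0.24) = 0.768229
SL = 0.46 * 2.957956 * 0.768229 = 1.0453 m/s


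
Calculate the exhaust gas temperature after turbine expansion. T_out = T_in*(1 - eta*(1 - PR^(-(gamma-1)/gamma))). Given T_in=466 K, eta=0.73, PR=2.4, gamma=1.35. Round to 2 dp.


T_out = T_in * (1 - eta * (1 - PR^(-(gamma-1)/gamma)))
Exponent = -(1.35-1)/1.35 = -0.25925926
PR^exp = 2.4^(-0.25925926) = 0.79694200
Factor = 1 - 0.73*(1 - 0.79694200) = 0.85176766
T_out = 466 * 0.85176766 = 396.92 K


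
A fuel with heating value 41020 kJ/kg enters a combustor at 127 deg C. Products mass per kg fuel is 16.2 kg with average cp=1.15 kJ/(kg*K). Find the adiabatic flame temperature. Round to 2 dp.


T_ad = T_in + Hc / (m_p * cp)
Denominator = 16.2 * 1.15 = 18.6300
Temperature rise = 41020 / 18.6300 = 2201.83 K
T_ad = 127 + 2201.83 = 2328.83 deg C


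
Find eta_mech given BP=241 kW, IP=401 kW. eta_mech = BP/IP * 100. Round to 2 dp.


eta_mech = (BP / IP) * 100
Ratio = 241 / 401 = 0.6010
eta_mech = 0.6010 * 100 = 60.10%


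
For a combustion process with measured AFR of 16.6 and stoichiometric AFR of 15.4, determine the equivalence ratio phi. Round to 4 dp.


phi = AFR_stoich / AFR_actual
phi = 15.4 / 16.6 = 0.9277


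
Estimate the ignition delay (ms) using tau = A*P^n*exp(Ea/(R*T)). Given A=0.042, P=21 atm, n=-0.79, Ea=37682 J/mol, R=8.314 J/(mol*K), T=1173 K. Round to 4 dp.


tau = A * P^n * exp(Ea/(R*T))
P^n = 21^(-0.79) = 0.09024991
Ea/(R*T) = 37682/(8.314*1173) = 3.863900
exp(Ea/(R*T)) = 47.650842
tau = 0.042 * 0.09024991 * 47.650842 = 0.1806 ms


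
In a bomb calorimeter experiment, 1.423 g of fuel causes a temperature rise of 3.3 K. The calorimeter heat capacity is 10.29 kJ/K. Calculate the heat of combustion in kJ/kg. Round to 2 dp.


Hc = C_cal * delta_T / m_fuel
Q_released = 10.29 * 3.3 = 33.9570 kJ
m_fuel = 1.423 g = 1.423/1000 kg = 0.001423 kg
Hc = 33.9570 / 0.001423 = 23862.97 kJ/kg


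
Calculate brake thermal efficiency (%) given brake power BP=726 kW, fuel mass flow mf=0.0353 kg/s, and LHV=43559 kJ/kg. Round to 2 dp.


eta_BTE = (BP / (mf * LHV)) * 100
Denominator = 0.0353 * 43559 = 1537.6327 kW
eta_BTE = (726 / 1537.6327) * 100 = 47.22%


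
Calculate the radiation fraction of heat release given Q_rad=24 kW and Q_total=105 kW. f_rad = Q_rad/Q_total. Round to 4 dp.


f_rad = Q_rad / Q_total
f_rad = 24 / 105 = 0.2286


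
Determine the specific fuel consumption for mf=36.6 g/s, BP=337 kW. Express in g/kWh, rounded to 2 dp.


SFC = (mf / BP) * 3600
Rate = 36.6 / 337 = 0.108605 g/(s*kW)
SFC = 0.108605 * 3600 = 390.98 g/kWh


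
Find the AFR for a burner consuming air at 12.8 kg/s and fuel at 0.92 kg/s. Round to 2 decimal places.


AFR = m_air / m_fuel
AFR = 12.8 / 0.92 = 13.91


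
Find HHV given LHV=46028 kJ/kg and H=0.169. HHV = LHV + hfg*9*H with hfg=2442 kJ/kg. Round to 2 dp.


HHV = LHV + hfg * 9 * H
Water addition = 2442 * 9 * 0.169 = 3714.282 kJ/kg
HHV = 46028 + 3714.282 = 49742.28 kJ/kg


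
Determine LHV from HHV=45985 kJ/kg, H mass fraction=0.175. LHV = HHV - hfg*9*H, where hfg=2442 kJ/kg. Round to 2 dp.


LHV = HHV - hfg * 9 * H
Water correction = 2442 * 9 * 0.175 = 3846.150 kJ/kg
LHV = 45985 - 3846.150 = 42138.85 kJ/kg


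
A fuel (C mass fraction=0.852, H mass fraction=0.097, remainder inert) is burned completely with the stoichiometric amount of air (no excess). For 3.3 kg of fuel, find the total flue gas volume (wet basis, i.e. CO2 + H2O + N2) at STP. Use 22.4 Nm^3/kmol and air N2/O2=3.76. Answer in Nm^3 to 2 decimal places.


Per kg fuel: CO2 = (C/12 kmol)*22.4 = (0.852/12)*22.4 = 1.59040 Nm^3
Per kg fuel: H2O = (H/2 kmol)*22.4 = (0.097/2)*22.4 = 1.08640 Nm^3
O2 needed per kg fuel = C/12 + H/4 = 0.852/12 + 0.097/4 = 0.09525000 kmol
Per kg fuel: N2 = O2*3.76*22.4 = 0.09525000*3.76*22.4 = 8.02234 Nm^3
Total per kg = 1.59040 + 1.08640 + 8.02234 = 10.69914 Nm^3
Total = 10.69914 * 3.3 = 35.31 Nm^3


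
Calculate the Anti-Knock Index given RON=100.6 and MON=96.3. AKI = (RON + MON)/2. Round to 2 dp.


AKI = (RON + MON) / 2
AKI = (100.6 + 96.3) / 2
AKI = 196.9 / 2 = 98.45


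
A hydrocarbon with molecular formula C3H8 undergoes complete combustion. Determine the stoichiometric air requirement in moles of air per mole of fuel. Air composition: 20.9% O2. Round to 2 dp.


Balanced combustion: C3H8 + 5 O2 -> 3 CO2 + 4 H2O
O2 needed = C + H/4 = 3 + 8/4 = 5.00 moles
Air moles = O2 / 0.209 = 5.00 / 0.209 = 23.92 moles air


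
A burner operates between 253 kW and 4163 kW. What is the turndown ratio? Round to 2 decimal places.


TDR = Q_max / Q_min
TDR = 4163 / 253 = 16.45


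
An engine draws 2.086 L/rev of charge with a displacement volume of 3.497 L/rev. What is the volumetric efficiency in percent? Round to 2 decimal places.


eta_v = (V_actual / V_disp) * 100
Ratio = 2.086 / 3.497 = 0.5965
eta_v = 0.5965 * 100 = 59.65%


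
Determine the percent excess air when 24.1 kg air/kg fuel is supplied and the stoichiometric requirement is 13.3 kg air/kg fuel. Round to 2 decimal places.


Excess air = actual - stoichiometric = 24.1 - 13.3 = 10.80 kg/kg fuel
Excess air % = (excess / stoich) * 100 = (10.80 / 13.3) * 100 = 81.20%


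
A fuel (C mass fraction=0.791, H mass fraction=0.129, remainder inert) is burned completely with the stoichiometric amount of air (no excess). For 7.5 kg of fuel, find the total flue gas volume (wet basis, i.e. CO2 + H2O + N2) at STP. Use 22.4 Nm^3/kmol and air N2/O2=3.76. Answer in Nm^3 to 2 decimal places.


Per kg fuel: CO2 = (C/12 kmol)*22.4 = (0.791/12)*22.4 = 1.47653 Nm^3
Per kg fuel: H2O = (H/2 kmol)*22.4 = (0.129/2)*22.4 = 1.44480 Nm^3
O2 needed per kg fuel = C/12 + H/4 = 0.791/12 + 0.129/4 = 0.09816667 kmol
Per kg fuel: N2 = O2*3.76*22.4 = 0.09816667*3.76*22.4 = 8.26799 Nm^3
Total per kg = 1.47653 + 1.44480 + 8.26799 = 11.18932 Nm^3
Total = 11.18932 * 7.5 = 83.92 Nm^3


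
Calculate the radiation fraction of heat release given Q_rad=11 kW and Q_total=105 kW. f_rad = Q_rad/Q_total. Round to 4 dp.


f_rad = Q_rad / Q_total
f_rad = 11 / 105 = 0.1048


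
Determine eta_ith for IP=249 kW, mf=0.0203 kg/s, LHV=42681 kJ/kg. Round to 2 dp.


eta_ith = (IP / (mf * LHV)) * 100
Denominator = 0.0203 * 42681 = 866.4243 kW
eta_ith = (249 / 866.4243) * 100 = 28.74%


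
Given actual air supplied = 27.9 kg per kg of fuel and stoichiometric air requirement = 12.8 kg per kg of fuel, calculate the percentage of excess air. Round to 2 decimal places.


Excess air = actual - stoichiometric = 27.9 - 12.8 = 15.10 kg/kg fuel
Excess air % = (excess / stoich) * 100 = (15.10 / 12.8) * 100 = 117.97%


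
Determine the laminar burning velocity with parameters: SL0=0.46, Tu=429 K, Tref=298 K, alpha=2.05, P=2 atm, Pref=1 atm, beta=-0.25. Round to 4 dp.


SL = SL0 * (Tu/Tref)^alpha * (P/Pref)^beta
T ratio = 429/298 = 1.43959732
(T ratio)^alpha = 1.43959732^2.05 = 2.110543
(P/Pref)^beta = 2^(-0.25) = 0.840896
SL = 0.46 * 2.110543 * 0.840896 = 0.8164 m/s


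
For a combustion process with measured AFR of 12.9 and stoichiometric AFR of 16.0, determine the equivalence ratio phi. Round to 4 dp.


phi = AFR_stoich / AFR_actual
phi = 16.0 / 12.9 = 1.2403


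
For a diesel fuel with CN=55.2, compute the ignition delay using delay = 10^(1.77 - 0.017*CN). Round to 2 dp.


delay = 10^(1.77 - 0.017*CN)
Exponent = 1.77 - 0.017*55.2 = 0.8316
delay = 10^0.8316 = 6.79 ms


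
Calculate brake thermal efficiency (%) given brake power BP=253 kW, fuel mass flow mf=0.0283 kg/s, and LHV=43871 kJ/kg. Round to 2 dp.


eta_BTE = (BP / (mf * LHV)) * 100
Denominator = 0.0283 * 43871 = 1241.5493 kW
eta_BTE = (253 / 1241.5493) * 100 = 20.38%


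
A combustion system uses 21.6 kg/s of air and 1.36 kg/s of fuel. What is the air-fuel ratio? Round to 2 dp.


AFR = m_air / m_fuel
AFR = 21.6 / 1.36 = 15.88


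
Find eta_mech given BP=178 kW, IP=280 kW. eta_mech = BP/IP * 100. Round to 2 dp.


eta_mech = (BP / IP) * 100
Ratio = 178 / 280 = 0.6357
eta_mech = 0.6357 * 100 = 63.57%


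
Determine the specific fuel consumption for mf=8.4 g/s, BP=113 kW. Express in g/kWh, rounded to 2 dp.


SFC = (mf / BP) * 3600
Rate = 8.4 / 113 = 0.074336 g/(s*kW)
SFC = 0.074336 * 3600 = 267.61 g/kWh


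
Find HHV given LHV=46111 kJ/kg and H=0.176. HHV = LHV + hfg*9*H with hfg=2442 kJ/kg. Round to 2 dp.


HHV = LHV + hfg * 9 * H
Water addition = 2442 * 9 * 0.176 = 3868.128 kJ/kg
HHV = 46111 + 3868.128 = 49979.13 kJ/kg
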